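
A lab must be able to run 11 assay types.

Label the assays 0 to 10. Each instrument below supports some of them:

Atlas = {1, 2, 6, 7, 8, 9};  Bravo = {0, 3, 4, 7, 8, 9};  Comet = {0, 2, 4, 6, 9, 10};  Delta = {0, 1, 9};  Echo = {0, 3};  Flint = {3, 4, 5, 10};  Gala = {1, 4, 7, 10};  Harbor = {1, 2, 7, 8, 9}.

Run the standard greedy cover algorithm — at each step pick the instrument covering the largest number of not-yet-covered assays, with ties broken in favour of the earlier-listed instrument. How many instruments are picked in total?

Greedy: pick Atlas (covers 6 new) → pick Flint (covers 4 new) → pick Bravo (covers 1 new). Total picks: 3.

3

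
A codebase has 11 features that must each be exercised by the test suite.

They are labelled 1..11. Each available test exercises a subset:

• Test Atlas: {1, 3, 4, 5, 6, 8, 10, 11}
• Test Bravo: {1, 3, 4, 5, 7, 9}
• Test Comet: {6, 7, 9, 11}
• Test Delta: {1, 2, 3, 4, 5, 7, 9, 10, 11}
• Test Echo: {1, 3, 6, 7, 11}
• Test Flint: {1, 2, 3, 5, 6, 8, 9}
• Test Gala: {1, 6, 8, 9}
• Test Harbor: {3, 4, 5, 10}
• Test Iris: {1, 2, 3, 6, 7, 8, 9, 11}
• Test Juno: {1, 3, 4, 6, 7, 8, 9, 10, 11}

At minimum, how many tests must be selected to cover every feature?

Delta and Juno together: Delta ∪ Juno = {1, 2, 3, 4, 5, 6, 7, 8, 9, 10, 11} — every feature is covered.
No single test has all 11 features (the largest, Delta, has 9), so 2 is optimal.

2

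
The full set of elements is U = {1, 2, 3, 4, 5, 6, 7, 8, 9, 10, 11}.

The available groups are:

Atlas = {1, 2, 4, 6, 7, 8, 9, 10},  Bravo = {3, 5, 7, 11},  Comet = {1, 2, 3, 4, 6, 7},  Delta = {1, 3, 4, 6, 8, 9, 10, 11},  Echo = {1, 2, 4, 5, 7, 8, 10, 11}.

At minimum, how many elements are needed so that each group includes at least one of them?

2

The 2 elements {5, 6} hit every group.
No single element lies in every group, so at least 2 are needed and 2 is optimal.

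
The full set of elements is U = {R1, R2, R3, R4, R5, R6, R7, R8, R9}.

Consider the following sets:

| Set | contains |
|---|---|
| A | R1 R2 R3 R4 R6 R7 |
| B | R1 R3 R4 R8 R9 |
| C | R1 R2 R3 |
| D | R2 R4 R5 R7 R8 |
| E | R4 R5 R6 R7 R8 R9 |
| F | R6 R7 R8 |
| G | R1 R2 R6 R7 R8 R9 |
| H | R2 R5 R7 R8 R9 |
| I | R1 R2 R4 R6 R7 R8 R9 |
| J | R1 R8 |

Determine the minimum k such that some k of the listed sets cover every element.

C and E cover everything between them: the union {R1, R2, R3, R4, R5, R6, R7, R8, R9} is all of U.
No single set has all 9 elements (the largest, I, has 7), so 2 is optimal.

2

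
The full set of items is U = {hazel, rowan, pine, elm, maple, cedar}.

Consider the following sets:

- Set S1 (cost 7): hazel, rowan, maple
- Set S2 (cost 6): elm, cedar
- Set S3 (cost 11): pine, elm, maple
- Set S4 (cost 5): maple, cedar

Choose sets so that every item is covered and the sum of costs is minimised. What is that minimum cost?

23

S1, S3, S4 together cover every item (S1 ∪ S3 ∪ S4 = {hazel, rowan, pine, elm, maple, cedar}); total cost 7 + 11 + 5 = 23.
The greedy pick S1, S2, S3 costs 24; no covering selection beats 23.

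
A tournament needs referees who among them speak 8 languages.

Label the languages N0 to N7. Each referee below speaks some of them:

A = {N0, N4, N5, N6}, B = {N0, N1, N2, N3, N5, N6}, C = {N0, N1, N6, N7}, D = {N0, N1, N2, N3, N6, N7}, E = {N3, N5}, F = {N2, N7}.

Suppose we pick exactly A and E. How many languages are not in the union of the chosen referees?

3

Union of A, E = {N0, N3, N4, N5, N6}.
Not covered: N1, N2, N7 — 3 languages.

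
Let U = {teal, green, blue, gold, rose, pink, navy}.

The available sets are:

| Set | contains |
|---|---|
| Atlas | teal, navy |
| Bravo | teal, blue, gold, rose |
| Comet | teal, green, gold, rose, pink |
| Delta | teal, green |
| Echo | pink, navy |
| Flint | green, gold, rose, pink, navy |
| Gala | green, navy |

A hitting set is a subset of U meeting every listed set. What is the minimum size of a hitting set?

2

Take H = {teal, navy}. Each listed set contains at least one of these, so H is a hitting set of size 2.
The sets Bravo, Echo are pairwise disjoint, so any hitting set needs a separate element for each — at least 2. Hence 2 is optimal.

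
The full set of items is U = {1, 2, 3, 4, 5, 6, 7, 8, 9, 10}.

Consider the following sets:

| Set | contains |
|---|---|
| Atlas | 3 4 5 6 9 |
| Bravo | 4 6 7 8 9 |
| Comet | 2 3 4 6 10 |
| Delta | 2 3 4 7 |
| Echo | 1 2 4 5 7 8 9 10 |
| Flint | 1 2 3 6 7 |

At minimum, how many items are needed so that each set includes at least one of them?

Take H = {3, 7}. Each listed set contains at least one of these, so H is a hitting set of size 2.
No single item lies in every set, so at least 2 are needed and 2 is optimal.

2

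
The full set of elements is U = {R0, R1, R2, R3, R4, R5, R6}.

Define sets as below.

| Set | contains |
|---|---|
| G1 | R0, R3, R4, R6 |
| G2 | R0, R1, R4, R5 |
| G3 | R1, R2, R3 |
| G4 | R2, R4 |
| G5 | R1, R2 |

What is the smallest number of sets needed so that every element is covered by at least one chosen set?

3

G1, G2, and G4 cover everything between them: the union {R0, R1, R2, R3, R4, R5, R6} is all of U.
Only G2 contains R5, so G2 is forced; the remaining 3 elements need at least 2 more sets (each remaining set adds at most 2) — so at least 3 sets are needed, and 3 is optimal.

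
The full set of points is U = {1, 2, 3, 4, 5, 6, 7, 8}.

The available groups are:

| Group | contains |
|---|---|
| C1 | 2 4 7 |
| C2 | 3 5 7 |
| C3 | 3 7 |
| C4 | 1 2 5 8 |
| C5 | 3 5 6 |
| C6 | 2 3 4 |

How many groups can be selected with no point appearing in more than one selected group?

C1, C5 are pairwise disjoint (C1={2,4,7}; C5={3,5,6}).
Every remaining group overlaps one of these, and no 3 of the listed groups are pairwise disjoint, so 2 is the maximum.

2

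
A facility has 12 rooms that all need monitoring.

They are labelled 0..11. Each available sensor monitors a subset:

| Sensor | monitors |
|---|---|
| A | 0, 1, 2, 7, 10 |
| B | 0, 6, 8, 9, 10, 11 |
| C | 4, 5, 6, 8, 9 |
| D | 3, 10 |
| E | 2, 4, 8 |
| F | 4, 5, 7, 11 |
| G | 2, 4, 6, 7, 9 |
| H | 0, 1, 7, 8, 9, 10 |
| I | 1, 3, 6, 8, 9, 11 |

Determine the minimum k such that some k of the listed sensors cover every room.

3

A and C and I together: A ∪ C ∪ I = {0, 1, 2, 3, 4, 5, 6, 7, 8, 9, 10, 11} — every room is covered.
No 2 of the 9 sensors cover everything (all 36 combinations miss at least one room), so 3 is optimal.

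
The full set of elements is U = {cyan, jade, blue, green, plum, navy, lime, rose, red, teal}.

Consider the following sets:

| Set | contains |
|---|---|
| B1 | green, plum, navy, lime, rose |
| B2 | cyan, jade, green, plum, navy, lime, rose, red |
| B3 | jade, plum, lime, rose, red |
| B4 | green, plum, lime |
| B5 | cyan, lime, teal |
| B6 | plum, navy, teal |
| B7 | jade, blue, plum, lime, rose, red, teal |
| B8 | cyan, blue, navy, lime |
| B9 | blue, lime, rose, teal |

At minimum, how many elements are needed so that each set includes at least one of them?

The 2 elements {navy, lime} hit every set.
No single element lies in every set, so at least 2 are needed and 2 is optimal.

2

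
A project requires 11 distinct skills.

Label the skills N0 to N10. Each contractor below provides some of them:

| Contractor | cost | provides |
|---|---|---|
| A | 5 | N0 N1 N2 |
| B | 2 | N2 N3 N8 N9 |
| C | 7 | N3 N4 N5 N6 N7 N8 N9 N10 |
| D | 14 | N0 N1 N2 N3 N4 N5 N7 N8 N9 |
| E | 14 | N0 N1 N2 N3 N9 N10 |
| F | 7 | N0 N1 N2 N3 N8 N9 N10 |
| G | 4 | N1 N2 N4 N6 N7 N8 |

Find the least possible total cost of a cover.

12

A, C together cover every skill (A ∪ C = {N0, N1, N2, N3, N4, N5, N6, N7, N8, N9, N10}); total cost 5 + 7 = 12.
The greedy pick B, G, C, A costs 18; no covering selection beats 12.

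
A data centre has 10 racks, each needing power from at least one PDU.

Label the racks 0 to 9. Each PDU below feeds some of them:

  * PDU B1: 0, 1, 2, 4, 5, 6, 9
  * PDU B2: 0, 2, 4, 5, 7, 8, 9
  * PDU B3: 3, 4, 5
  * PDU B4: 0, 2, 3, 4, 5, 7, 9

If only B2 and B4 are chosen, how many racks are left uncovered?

2

Union of B2, B4 = {0, 2, 3, 4, 5, 7, 8, 9}.
Not covered: 1, 6 — 2 racks.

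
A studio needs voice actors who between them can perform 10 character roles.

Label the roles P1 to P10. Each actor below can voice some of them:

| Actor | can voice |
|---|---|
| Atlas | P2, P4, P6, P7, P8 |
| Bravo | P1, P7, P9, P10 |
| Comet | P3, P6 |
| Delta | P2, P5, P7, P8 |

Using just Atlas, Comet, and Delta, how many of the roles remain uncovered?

Union of Atlas, Comet, Delta = {P2, P3, P4, P5, P6, P7, P8}.
Not covered: P1, P9, P10 — 3 roles.

3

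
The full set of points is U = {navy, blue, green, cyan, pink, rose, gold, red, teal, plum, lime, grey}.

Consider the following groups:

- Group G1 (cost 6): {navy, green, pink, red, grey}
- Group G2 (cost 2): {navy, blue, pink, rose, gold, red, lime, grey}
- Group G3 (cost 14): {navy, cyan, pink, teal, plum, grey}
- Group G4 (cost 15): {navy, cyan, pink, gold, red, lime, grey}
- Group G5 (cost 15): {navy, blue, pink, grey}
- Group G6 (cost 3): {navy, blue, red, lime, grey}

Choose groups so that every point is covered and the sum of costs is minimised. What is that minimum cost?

22

G1, G2, G3 together cover every point (G1 ∪ G2 ∪ G3 = {navy, blue, green, cyan, pink, rose, gold, red, teal, plum, lime, grey}); total cost 6 + 2 + 14 = 22.
No covering selection has total cost below 22.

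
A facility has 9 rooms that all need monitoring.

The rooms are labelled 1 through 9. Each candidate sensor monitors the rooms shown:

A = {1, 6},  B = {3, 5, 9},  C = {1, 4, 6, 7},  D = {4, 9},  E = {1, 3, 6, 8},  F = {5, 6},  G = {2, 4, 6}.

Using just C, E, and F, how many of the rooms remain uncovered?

2

Union of C, E, F = {1, 3, 4, 5, 6, 7, 8}.
Not covered: 2, 9 — 2 rooms.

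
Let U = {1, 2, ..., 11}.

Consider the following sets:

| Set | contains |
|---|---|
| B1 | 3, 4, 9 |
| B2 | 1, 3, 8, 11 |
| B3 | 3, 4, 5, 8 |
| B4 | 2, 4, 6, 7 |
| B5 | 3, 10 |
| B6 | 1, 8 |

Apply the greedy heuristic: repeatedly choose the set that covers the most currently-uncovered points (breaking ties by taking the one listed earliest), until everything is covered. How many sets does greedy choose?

Greedy: pick B2 (covers 4 new) → pick B4 (covers 4 new) → pick B1 (covers 1 new) → pick B3 (covers 1 new) → pick B5 (covers 1 new). Total picks: 5.

5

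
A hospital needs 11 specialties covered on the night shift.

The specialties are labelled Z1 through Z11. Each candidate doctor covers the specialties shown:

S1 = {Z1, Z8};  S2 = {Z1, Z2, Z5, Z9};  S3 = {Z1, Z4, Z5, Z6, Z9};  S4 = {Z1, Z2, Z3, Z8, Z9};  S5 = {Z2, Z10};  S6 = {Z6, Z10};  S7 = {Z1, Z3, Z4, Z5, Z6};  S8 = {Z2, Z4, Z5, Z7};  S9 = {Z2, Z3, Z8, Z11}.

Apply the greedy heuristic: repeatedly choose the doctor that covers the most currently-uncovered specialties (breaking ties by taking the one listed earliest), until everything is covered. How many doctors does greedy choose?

4

Greedy: pick S3 (covers 5 new) → pick S9 (covers 4 new) → pick S5 (covers 1 new) → pick S8 (covers 1 new). Total picks: 4.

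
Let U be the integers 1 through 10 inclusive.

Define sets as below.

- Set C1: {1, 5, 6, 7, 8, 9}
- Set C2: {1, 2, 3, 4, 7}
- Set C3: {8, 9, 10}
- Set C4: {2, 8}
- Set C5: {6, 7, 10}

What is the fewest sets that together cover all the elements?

3

Take {C1, C2, C5}. Their union is {1, 2, 3, 4, 5, 6, 7, 8, 9, 10}, which is all 10 elements.
Only C2 contains 3, so C2 is forced; the remaining 5 elements need at least 2 more sets (each remaining set adds at most 4) — so at least 3 sets are needed, and 3 is optimal.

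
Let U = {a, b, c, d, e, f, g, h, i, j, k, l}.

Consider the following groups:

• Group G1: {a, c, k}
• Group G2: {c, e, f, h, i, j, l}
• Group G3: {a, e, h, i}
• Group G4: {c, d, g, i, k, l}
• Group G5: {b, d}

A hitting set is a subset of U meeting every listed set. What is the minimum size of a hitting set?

3

T = {c, d, e} meets every group (each contains at least one member of T), and |T| = 3.
No choice of 2 elements meets every group, so 3 is the minimum.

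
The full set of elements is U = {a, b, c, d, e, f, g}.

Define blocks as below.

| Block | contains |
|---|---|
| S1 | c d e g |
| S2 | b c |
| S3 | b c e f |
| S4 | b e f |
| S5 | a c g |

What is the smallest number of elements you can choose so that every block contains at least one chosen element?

H = {b, g} meets every block (each contains at least one member of H), and |H| = 2.
The blocks S4, S5 are pairwise disjoint, so any hitting set needs a separate element for each — at least 2. Hence 2 is optimal.

2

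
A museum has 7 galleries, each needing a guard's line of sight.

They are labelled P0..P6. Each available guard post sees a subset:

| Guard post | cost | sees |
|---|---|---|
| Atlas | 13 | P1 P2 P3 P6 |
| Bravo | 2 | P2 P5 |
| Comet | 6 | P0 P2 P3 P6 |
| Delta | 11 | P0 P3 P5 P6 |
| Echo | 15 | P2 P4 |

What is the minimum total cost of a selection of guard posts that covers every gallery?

36

Atlas, Bravo, Comet, Echo together cover every gallery (Atlas ∪ Bravo ∪ Comet ∪ Echo = {P0, P1, P2, P3, P4, P5, P6}); total cost 13 + 2 + 6 + 15 = 36.
No covering selection has total cost below 36.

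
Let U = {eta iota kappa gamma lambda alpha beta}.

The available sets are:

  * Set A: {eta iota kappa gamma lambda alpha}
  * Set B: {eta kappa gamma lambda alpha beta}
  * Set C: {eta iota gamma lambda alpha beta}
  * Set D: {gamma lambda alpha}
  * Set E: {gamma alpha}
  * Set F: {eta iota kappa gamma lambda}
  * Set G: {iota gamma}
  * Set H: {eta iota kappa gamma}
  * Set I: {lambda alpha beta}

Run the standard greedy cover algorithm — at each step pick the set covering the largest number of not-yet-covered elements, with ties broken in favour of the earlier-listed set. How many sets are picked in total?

2

Greedy: pick A (covers 6 new) → pick B (covers 1 new). Total picks: 2.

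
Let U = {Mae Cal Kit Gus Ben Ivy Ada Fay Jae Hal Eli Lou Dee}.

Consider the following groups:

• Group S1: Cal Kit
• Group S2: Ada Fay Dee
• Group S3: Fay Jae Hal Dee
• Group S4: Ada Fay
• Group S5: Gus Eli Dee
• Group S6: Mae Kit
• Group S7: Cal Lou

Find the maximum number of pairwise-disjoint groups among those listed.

S4, S5, S6, S7 are pairwise disjoint (S4={Ada,Fay}; S5={Gus,Eli,Dee}; S6={Mae,Kit}; S7={Cal,Lou}).
Every remaining group overlaps one of these, and no 5 of the listed groups are pairwise disjoint, so 4 is the maximum.

4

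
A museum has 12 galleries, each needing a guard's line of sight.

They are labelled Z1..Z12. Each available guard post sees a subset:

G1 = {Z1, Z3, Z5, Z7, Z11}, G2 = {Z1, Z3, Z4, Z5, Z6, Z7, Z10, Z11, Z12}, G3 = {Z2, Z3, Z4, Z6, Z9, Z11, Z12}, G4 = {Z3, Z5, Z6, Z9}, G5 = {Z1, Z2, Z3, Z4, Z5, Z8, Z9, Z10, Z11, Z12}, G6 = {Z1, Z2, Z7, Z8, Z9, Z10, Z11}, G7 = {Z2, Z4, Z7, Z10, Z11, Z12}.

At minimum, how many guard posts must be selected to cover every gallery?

G2 and G6 together: G2 ∪ G6 = {Z1, Z2, Z3, Z4, Z5, Z6, Z7, Z8, Z9, Z10, Z11, Z12} — every gallery is covered.
No single guard post has all 12 galleries (the largest, G5, has 10), so 2 is optimal.

2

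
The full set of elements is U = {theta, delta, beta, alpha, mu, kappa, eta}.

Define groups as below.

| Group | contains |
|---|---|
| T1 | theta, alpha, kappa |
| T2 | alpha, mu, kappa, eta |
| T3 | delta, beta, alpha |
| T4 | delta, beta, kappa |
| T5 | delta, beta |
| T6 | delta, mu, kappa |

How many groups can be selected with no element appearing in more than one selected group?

2

T1, T5 are pairwise disjoint (T1={theta,alpha,kappa}; T5={delta,beta}).
Every remaining group overlaps one of these, and no 3 of the listed groups are pairwise disjoint, so 2 is the maximum.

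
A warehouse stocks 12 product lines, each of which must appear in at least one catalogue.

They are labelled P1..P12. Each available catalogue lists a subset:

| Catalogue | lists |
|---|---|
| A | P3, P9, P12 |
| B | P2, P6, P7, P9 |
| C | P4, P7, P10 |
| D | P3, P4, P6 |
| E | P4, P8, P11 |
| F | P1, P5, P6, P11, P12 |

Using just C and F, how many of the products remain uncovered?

Union of C, F = {P1, P4, P5, P6, P7, P10, P11, P12}.
Not covered: P2, P3, P8, P9 — 4 products.

4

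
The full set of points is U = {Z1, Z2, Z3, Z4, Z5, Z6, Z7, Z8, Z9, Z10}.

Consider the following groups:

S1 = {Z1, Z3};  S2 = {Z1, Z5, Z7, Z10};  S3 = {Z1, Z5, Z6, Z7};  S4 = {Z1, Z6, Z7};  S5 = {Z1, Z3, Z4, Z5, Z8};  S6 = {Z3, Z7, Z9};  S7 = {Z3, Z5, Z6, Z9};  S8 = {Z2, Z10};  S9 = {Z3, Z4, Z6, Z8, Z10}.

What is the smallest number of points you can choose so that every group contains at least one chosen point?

The 3 points {Z3, Z6, Z10} hit every group.
No choice of 2 points meets every group, so 3 is the minimum.

3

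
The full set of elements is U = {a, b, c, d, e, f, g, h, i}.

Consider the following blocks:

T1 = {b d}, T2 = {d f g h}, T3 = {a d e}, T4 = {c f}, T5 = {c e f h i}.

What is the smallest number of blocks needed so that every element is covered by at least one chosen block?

4

T1 and T2 and T3 and T5 together: T1 ∪ T2 ∪ T3 ∪ T5 = {a, b, c, d, e, f, g, h, i} — every element is covered.
No 3 of the 5 blocks cover everything (all 10 combinations miss at least one element), so 4 is optimal.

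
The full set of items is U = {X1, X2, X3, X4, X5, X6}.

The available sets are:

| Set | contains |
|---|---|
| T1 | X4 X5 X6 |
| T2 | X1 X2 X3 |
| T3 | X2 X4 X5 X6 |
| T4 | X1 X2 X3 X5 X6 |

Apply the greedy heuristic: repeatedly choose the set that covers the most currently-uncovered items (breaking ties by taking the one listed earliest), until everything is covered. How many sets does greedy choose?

2

Greedy: pick T4 (covers 5 new) → pick T1 (covers 1 new). Total picks: 2.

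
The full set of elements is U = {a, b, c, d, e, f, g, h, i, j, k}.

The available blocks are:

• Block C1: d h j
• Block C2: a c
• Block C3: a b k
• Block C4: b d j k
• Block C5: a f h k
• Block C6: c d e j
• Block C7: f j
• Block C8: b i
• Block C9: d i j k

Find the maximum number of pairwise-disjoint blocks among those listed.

3

C5, C6, C8 are pairwise disjoint (C5={a,f,h,k}; C6={c,d,e,j}; C8={b,i}).
Every remaining block overlaps one of these, and no 4 of the listed blocks are pairwise disjoint, so 3 is the maximum.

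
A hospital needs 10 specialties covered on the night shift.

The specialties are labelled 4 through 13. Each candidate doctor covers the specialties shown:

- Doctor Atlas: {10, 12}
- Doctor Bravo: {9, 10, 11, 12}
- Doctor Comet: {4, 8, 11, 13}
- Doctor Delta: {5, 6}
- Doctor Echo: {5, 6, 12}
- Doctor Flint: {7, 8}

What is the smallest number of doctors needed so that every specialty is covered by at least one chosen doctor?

4

Bravo and Comet and Echo and Flint together: Bravo ∪ Comet ∪ Echo ∪ Flint = {4, 5, 6, 7, 8, 9, 10, 11, 12, 13} — every specialty is covered.
No 3 of the 6 doctors cover everything (all 20 combinations miss at least one specialty), so 4 is optimal.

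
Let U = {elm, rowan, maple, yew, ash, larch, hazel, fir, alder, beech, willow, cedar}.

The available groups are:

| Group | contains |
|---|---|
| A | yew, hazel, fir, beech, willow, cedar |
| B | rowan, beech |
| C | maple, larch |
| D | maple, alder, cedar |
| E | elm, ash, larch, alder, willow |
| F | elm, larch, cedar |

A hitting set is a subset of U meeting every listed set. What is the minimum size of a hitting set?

The 3 points {larch, alder, beech} hit every group.
No choice of 2 points meets every group, so 3 is the minimum.

3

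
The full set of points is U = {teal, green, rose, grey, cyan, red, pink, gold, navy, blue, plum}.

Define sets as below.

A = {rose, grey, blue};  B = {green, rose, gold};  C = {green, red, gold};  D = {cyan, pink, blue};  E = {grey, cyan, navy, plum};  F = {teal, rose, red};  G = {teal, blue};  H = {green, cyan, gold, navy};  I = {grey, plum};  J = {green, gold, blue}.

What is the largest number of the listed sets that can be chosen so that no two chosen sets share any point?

3

C, D, I are pairwise disjoint (C={green,red,gold}; D={cyan,pink,blue}; I={grey,plum}).
Every remaining set overlaps one of these, and no 4 of the listed sets are pairwise disjoint, so 3 is the maximum.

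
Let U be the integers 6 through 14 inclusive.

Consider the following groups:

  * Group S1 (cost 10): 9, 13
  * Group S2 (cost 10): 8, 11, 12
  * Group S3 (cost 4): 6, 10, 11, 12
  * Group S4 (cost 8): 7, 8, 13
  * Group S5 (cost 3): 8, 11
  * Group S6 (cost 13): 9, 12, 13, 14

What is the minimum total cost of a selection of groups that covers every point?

25

S3, S4, S6 together cover every point (S3 ∪ S4 ∪ S6 = {6, 7, 8, 9, 10, 11, 12, 13, 14}); total cost 4 + 8 + 13 = 25.
No covering selection has total cost below 25.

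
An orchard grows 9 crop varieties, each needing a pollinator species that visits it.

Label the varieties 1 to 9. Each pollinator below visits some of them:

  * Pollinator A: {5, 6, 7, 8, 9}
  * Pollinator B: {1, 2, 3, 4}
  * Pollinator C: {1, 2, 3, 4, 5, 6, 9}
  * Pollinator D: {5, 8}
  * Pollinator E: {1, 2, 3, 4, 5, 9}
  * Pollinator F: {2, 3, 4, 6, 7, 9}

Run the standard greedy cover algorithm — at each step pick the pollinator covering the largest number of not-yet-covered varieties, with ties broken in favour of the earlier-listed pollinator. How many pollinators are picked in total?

2

Greedy: pick C (covers 7 new) → pick A (covers 2 new). Total picks: 2.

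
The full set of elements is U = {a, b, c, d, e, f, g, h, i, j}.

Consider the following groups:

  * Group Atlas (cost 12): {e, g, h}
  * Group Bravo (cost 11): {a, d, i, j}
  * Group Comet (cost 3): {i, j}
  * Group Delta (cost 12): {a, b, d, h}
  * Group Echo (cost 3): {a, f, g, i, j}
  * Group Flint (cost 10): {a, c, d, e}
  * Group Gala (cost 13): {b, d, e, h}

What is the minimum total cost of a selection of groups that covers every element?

25

Delta, Echo, Flint together cover every element (Delta ∪ Echo ∪ Flint = {a, b, c, d, e, f, g, h, i, j}); total cost 12 + 3 + 10 = 25.
The greedy pick Echo, Gala, Flint costs 26; no covering selection beats 25.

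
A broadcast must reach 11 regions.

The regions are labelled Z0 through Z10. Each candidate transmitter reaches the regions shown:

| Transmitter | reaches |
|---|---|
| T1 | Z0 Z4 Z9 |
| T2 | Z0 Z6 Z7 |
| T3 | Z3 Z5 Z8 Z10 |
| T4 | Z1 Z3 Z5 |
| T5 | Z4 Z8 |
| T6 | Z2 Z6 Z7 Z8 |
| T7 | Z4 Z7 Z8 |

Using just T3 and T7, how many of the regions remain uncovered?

5

Union of T3, T7 = {Z3, Z4, Z5, Z7, Z8, Z10}.
Not covered: Z0, Z1, Z2, Z6, Z9 — 5 regions.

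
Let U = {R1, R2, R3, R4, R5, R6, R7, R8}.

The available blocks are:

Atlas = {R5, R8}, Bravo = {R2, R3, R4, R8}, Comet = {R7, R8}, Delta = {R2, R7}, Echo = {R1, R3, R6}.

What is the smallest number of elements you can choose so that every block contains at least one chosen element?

3

The 3 elements {R1, R7, R8} hit every block.
The blocks Atlas, Delta, Echo are pairwise disjoint, so any hitting set needs a separate element for each — at least 3. Hence 3 is optimal.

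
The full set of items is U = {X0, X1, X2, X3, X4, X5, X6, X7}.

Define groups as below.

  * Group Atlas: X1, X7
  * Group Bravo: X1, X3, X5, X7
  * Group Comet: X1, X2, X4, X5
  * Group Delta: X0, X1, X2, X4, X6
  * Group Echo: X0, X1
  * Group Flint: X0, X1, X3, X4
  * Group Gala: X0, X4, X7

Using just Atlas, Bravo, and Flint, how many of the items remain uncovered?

2

Union of Atlas, Bravo, Flint = {X0, X1, X3, X4, X5, X7}.
Not covered: X2, X6 — 2 items.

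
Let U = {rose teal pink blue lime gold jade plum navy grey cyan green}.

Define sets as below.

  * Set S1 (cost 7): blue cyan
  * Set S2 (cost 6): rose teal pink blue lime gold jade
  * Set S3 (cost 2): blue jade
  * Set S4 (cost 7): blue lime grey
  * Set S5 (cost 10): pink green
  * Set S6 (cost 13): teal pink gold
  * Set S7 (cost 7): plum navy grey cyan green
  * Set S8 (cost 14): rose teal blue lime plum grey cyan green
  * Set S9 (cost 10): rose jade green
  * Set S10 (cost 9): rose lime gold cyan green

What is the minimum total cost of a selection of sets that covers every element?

13

S2, S7 together cover every element (S2 ∪ S7 = {rose, teal, pink, blue, lime, gold, jade, plum, navy, grey, cyan, green}); total cost 6 + 7 = 13.
No covering selection has total cost below 13.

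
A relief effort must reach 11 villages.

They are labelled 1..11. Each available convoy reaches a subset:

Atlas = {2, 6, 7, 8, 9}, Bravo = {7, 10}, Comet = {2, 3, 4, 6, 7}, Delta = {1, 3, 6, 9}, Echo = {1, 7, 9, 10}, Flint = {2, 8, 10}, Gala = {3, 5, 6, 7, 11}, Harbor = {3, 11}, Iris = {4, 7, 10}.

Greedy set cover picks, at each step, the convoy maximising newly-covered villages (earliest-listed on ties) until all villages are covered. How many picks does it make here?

4

Greedy: pick Atlas (covers 5 new) → pick Gala (covers 3 new) → pick Echo (covers 2 new) → pick Comet (covers 1 new). Total picks: 4.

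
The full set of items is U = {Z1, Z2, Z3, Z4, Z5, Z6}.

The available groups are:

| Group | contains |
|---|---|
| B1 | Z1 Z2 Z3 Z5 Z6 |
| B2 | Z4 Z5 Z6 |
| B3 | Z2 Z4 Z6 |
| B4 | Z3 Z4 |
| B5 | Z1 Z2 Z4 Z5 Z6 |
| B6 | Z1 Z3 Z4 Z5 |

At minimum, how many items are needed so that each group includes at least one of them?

Take H = {Z2, Z4}. Each listed group contains at least one of these, so H is a hitting set of size 2.
No single item lies in every group, so at least 2 are needed and 2 is optimal.

2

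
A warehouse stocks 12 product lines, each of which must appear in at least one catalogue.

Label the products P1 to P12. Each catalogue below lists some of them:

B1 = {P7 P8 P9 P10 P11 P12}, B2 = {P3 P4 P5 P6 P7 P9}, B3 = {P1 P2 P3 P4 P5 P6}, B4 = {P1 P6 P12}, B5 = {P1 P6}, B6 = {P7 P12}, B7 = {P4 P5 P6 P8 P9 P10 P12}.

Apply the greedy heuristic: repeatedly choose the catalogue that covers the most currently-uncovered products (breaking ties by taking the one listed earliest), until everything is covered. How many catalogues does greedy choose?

3

Greedy: pick B7 (covers 7 new) → pick B3 (covers 3 new) → pick B1 (covers 2 new). Total picks: 3.
(The true minimum cover uses only 2 catalogues, so greedy is not optimal here.)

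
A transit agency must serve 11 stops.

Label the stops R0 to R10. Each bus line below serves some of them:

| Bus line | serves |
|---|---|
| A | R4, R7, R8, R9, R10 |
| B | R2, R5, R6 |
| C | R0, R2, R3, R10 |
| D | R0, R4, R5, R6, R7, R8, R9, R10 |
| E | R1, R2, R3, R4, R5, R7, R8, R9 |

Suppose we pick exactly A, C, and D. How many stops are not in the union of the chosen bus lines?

Union of A, C, D = {R0, R2, R3, R4, R5, R6, R7, R8, R9, R10}.
Not covered: R1 — 1 stop.

1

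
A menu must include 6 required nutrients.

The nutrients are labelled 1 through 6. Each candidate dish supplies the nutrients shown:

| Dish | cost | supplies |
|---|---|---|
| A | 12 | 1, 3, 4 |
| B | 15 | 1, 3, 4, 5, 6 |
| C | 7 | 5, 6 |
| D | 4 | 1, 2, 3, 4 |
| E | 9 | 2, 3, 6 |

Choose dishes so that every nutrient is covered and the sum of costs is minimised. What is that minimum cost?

C, D together cover every nutrient (C ∪ D = {1, 2, 3, 4, 5, 6}); total cost 7 + 4 = 11.
No covering selection has total cost below 11.

11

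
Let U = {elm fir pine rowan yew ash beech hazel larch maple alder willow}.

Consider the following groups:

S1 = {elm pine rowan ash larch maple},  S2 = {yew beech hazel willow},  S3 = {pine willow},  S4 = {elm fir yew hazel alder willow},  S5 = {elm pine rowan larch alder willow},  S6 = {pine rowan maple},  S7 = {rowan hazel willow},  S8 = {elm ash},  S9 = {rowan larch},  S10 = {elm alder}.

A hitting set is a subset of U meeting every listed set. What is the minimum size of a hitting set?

Take H = {elm, rowan, willow}. Each listed group contains at least one of these, so H is a hitting set of size 3.
The groups S2, S8, S9 are pairwise disjoint, so any hitting set needs a separate point for each — at least 3. Hence 3 is optimal.

3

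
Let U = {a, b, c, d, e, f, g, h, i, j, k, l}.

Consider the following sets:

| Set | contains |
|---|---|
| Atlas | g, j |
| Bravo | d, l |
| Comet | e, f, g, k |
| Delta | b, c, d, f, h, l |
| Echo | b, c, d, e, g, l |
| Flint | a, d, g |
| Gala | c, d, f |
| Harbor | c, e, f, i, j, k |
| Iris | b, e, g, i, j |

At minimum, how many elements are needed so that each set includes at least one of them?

3

The 3 elements {d, g, j} hit every set.
No choice of 2 elements meets every set, so 3 is the minimum.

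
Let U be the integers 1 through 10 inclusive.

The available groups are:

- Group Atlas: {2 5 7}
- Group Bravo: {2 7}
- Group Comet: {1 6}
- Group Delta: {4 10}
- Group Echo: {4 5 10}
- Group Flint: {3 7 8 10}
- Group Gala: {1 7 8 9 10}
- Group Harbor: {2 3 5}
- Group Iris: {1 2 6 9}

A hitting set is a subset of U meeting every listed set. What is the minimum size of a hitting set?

3

Take H = {2, 6, 10}. Each listed group contains at least one of these, so H is a hitting set of size 3.
The groups Atlas, Comet, Delta are pairwise disjoint, so any hitting set needs a separate item for each — at least 3. Hence 3 is optimal.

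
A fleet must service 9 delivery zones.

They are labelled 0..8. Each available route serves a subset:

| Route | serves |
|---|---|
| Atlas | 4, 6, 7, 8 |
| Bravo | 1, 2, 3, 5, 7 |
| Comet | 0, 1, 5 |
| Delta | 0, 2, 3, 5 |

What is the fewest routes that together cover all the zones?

3

Take {Atlas, Bravo, Comet}. Their union is {0, 1, 2, 3, 4, 5, 6, 7, 8}, which is all 9 zones.
Only Atlas contains 4, so Atlas is forced; the remaining 5 zones need at least 2 more routes (each remaining route adds at most 4) — so at least 3 routes are needed, and 3 is optimal.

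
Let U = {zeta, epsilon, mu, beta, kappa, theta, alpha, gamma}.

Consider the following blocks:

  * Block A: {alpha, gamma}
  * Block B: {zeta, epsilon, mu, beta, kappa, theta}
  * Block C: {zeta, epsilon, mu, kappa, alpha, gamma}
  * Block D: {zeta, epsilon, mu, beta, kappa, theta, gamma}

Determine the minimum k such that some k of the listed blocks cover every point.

Take {C, D}. Their union is {zeta, epsilon, mu, beta, kappa, theta, alpha, gamma}, which is all 8 points.
No single block has all 8 points (the largest, D, has 7), so 2 is optimal.

2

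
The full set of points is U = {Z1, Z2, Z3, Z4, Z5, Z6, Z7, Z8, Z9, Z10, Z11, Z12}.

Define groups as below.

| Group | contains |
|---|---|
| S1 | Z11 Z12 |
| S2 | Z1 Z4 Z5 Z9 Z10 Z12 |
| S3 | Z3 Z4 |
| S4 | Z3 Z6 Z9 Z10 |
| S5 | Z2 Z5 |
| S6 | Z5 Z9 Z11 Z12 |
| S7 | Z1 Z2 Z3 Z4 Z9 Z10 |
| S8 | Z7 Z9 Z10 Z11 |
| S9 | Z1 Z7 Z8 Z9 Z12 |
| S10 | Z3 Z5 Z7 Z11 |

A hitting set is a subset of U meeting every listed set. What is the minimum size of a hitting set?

4

The 4 points {Z4, Z5, Z9, Z12} hit every group.
No choice of 3 points meets every group, so 4 is the minimum.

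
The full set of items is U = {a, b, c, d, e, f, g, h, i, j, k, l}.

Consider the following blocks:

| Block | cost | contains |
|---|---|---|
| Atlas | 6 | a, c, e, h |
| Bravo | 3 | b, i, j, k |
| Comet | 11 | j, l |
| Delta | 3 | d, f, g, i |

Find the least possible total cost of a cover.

Atlas, Bravo, Comet, Delta together cover every item (Atlas ∪ Bravo ∪ Comet ∪ Delta = {a, b, c, d, e, f, g, h, i, j, k, l}); total cost 6 + 3 + 11 + 3 = 23.
No covering selection has total cost below 23.

23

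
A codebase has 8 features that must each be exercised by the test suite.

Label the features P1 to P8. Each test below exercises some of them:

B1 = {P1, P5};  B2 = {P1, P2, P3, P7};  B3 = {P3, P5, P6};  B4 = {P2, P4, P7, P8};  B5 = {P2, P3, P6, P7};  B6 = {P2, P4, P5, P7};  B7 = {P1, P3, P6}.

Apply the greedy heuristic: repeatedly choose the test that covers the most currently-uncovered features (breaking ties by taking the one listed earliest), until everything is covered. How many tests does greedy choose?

Greedy: pick B2 (covers 4 new) → pick B3 (covers 2 new) → pick B4 (covers 2 new). Total picks: 3.

3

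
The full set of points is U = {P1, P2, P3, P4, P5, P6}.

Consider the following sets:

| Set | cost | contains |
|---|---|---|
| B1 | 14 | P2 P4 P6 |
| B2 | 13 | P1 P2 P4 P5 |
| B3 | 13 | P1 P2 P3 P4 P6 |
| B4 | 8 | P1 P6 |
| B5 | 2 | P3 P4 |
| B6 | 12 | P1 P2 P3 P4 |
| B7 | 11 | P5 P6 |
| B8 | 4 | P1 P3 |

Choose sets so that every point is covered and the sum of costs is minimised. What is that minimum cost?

B2, B4, B5 together cover every point (B2 ∪ B4 ∪ B5 = {P1, P2, P3, P4, P5, P6}); total cost 13 + 8 + 2 = 23.
No covering selection has total cost below 23.

23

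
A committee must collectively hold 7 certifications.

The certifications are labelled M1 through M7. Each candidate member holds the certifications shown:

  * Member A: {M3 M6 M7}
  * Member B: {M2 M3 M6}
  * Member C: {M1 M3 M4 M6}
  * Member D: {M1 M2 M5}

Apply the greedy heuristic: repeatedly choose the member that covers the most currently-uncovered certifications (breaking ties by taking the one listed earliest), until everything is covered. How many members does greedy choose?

Greedy: pick C (covers 4 new) → pick D (covers 2 new) → pick A (covers 1 new). Total picks: 3.

3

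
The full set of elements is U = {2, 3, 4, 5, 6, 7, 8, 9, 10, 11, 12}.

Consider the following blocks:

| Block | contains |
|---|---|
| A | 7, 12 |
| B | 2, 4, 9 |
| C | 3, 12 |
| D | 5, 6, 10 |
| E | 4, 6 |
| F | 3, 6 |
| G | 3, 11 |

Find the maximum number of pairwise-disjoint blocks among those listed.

4

A, B, D, G are pairwise disjoint (A={7,12}; B={2,4,9}; D={5,6,10}; G={3,11}).
Every remaining block overlaps one of these, and no 5 of the listed blocks are pairwise disjoint, so 4 is the maximum.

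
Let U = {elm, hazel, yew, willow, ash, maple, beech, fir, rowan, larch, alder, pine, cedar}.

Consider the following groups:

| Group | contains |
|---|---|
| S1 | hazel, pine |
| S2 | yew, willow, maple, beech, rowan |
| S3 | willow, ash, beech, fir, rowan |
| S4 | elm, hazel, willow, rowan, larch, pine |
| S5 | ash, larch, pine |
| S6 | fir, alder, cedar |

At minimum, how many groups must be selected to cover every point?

S2, S3, S4, and S6 cover everything between them: the union {elm, hazel, yew, willow, ash, maple, beech, fir, rowan, larch, alder, pine, cedar} is all of U.
Only S4 contains elm, so S4 is forced; the remaining 7 points need at least 3 more groups (each remaining group adds at most 3) — so at least 4 groups are needed, and 4 is optimal.

4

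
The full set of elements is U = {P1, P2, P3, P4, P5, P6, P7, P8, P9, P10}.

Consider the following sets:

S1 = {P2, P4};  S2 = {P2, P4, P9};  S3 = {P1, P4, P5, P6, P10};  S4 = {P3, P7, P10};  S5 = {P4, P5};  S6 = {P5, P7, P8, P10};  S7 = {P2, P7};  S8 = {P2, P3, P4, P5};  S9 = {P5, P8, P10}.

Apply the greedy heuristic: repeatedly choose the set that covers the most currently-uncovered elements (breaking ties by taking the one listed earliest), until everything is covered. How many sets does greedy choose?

4

Greedy: pick S3 (covers 5 new) → pick S2 (covers 2 new) → pick S4 (covers 2 new) → pick S6 (covers 1 new). Total picks: 4.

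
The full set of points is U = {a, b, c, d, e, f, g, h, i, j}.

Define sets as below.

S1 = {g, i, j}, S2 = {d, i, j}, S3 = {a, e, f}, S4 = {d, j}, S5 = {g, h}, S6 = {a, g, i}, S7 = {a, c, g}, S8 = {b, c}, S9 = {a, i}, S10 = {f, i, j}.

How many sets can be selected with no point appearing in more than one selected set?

4

S2, S3, S5, S8 are pairwise disjoint (S2={d,i,j}; S3={a,e,f}; S5={g,h}; S8={b,c}).
Every remaining set overlaps one of these, and no 5 of the listed sets are pairwise disjoint, so 4 is the maximum.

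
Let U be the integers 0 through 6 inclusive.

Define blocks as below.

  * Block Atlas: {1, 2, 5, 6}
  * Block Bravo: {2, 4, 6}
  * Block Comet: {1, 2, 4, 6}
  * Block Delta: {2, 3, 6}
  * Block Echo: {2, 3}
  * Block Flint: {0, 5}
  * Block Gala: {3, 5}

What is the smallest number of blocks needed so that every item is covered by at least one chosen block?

3

Comet and Echo and Flint together: Comet ∪ Echo ∪ Flint = {0, 1, 2, 3, 4, 5, 6} — every item is covered.
Only Flint contains 0, so Flint is forced; the remaining 5 items need at least 2 more blocks (each remaining block adds at most 4) — so at least 3 blocks are needed, and 3 is optimal.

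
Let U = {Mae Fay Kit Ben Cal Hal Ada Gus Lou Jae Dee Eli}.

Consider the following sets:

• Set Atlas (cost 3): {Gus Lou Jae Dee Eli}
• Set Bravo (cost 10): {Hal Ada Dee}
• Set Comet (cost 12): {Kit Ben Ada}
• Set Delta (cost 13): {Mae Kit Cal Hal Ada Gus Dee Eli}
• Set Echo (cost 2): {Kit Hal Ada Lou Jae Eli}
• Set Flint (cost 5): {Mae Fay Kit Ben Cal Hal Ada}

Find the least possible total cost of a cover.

Atlas, Flint together cover every point (Atlas ∪ Flint = {Mae, Fay, Kit, Ben, Cal, Hal, Ada, Gus, Lou, Jae, Dee, Eli}); total cost 3 + 5 = 8.
The greedy pick Echo, Flint, Atlas costs 10; no covering selection beats 8.

8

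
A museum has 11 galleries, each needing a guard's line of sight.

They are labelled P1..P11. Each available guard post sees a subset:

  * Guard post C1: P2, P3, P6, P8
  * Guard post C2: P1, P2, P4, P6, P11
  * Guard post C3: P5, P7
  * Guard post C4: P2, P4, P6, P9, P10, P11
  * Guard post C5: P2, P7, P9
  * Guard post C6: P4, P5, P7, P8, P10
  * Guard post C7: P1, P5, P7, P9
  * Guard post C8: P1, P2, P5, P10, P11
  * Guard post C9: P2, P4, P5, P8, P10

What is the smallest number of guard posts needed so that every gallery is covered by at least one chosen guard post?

C1 and C4 and C7 together: C1 ∪ C4 ∪ C7 = {P1, P2, P3, P4, P5, P6, P7, P8, P9, P10, P11} — every gallery is covered.
Only C1 contains P3, so C1 is forced; the remaining 7 galleries need at least 2 more guard posts (each remaining guard post adds at most 4) — so at least 3 guard posts are needed, and 3 is optimal.

3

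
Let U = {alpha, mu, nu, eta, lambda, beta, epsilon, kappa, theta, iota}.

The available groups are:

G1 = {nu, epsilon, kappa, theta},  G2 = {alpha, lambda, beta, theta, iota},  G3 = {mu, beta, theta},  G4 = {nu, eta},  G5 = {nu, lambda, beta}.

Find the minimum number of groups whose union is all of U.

4

G1, G2, G3, and G4 cover everything between them: the union {alpha, mu, nu, eta, lambda, beta, epsilon, kappa, theta, iota} is all of U.
Only G3 contains mu, so G3 is forced; the remaining 7 points need at least 3 more groups (each remaining group adds at most 3) — so at least 4 groups are needed, and 4 is optimal.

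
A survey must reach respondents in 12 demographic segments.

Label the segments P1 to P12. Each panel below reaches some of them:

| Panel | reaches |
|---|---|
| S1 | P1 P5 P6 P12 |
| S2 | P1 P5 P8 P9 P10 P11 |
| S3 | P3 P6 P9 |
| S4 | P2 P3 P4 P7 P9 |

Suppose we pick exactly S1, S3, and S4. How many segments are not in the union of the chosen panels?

3

Union of S1, S3, S4 = {P1, P2, P3, P4, P5, P6, P7, P9, P12}.
Not covered: P8, P10, P11 — 3 segments.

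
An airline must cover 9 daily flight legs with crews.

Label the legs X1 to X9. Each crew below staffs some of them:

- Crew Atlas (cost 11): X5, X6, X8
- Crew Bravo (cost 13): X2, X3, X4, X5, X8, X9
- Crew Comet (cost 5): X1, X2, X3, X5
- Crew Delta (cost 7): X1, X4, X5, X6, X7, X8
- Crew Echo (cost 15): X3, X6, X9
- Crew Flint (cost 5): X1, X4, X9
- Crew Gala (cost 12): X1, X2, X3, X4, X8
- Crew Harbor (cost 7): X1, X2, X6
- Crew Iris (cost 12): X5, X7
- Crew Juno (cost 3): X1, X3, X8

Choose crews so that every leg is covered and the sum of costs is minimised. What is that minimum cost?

Comet, Delta, Flint together cover every leg (Comet ∪ Delta ∪ Flint = {X1, X2, X3, X4, X5, X6, X7, X8, X9}); total cost 5 + 7 + 5 = 17.
The greedy pick Juno, Delta, Comet, Flint costs 20; no covering selection beats 17.

17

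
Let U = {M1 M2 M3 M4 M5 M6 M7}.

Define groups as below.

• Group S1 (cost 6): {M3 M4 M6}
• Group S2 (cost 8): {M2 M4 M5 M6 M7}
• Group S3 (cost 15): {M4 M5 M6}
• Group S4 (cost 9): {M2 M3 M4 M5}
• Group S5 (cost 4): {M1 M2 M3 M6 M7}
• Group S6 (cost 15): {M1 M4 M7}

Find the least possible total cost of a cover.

12

S2, S5 together cover every point (S2 ∪ S5 = {M1, M2, M3, M4, M5, M6, M7}); total cost 8 + 4 = 12.
No covering selection has total cost below 12.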